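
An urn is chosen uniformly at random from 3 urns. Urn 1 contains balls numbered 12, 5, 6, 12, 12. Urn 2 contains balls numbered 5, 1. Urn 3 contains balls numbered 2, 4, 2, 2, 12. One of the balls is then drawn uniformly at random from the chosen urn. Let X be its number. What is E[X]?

E[X | urn 1] = (12+5+6+12+12)/5 = 47/5.
E[X | urn 2] = (5+1)/2 = 3.
E[X | urn 3] = (2+4+2+2+12)/5 = 22/5.
E[X] = (1/3)·(47/5) + (1/3)·(3) + (1/3)·(22/5) = 28/5.

28/5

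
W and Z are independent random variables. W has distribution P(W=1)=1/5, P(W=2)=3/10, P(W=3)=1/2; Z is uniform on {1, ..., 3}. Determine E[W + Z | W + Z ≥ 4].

P(W + Z ≥ 4) = 23/30.
Summing (W+Z)·P(x,y) over outcomes with W + Z ≥ 4 gives 11/3.
E[W + Z | W + Z ≥ 4] = (11/3) / (23/30) = 110/23.

110/23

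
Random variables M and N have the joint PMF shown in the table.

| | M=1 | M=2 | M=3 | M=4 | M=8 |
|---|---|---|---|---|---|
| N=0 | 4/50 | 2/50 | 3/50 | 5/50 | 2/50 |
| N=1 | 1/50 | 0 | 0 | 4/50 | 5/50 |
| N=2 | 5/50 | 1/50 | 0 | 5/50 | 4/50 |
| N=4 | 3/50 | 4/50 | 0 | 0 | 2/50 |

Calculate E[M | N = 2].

59/15

P(N = 2) = 3/10.
Summing M·P(M=x,N=y) over the conditioning event gives 59/50.
E[M | N = 2] = (59/50) / (3/10) = 59/15.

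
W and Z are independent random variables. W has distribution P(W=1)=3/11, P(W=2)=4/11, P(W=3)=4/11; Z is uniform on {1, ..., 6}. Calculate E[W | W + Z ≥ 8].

8/3

P(W + Z ≥ 8) = 2/11.
Summing W·P(x,y) over outcomes with W + Z ≥ 8 gives 16/33.
E[W | W + Z ≥ 8] = (16/33) / (2/11) = 8/3.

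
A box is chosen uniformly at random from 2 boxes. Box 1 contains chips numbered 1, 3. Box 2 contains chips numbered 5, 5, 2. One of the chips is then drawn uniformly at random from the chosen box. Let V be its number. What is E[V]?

3

E[V | box 1] = (1+3)/2 = 2.
E[V | box 2] = (5+5+2)/3 = 4.
E[V] = (1/2)·(2) + (1/2)·(4) = 3.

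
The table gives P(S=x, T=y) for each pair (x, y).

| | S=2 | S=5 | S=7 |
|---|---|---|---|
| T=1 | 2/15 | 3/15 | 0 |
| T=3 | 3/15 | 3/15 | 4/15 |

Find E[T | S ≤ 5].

23/11

P(S ≤ 5) = 11/15.
Summing T·P(S=x,T=y) over the conditioning event gives 23/15.
E[T | S ≤ 5] = (23/15) / (11/15) = 23/11.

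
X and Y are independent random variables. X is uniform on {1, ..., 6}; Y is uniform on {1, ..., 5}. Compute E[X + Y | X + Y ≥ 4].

187/27

P(X + Y ≥ 4) = 9/10.
Summing (X+Y)·P(x,y) over outcomes with X + Y ≥ 4 gives 187/30.
E[X + Y | X + Y ≥ 4] = (187/30) / (9/10) = 187/27.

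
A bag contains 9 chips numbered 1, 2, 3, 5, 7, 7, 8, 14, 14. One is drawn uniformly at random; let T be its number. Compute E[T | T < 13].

33/7

P(T < 13) = 7/9.
Σ over the event: 1·1/9 + 2·1/9 + 3·1/9 + 5·1/9 + 7·2/9 + 8·1/9 = 11/3.
E[T | T < 13] = (11/3) / (7/9) = 33/7.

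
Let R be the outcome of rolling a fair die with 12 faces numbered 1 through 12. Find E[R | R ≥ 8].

Given R ≥ 8, R is equally likely to be any of {8, 9, 10, 11, 12}.
E[R | R ≥ 8] = (8 + 9 + 10 + 11 + 12) / 5 = 10.

10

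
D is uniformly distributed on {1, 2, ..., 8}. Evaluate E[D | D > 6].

Given D > 6, D is equally likely to be any of {7, 8}.
E[D | D > 6] = (7 + 8) / 2 = 15/2.

15/2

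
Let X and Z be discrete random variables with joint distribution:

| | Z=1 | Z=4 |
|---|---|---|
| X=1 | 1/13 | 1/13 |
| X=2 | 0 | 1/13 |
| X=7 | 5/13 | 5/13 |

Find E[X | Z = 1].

6

P(Z = 1) = 6/13.
Σ X·P over the event = 1·(1/13) + 7·(5/13) = 36/13.
E[X | Z = 1] = (36/13) / (6/13) = 6.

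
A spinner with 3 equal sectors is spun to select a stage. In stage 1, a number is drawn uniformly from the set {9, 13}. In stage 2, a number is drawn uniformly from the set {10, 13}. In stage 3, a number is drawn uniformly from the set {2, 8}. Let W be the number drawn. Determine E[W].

E[W | stage 1] = (9+13)/2 = 11.
E[W | stage 2] = (10+13)/2 = 23/2.
E[W | stage 3] = (2+8)/2 = 5.
By the law of total expectation,
E[W] = (1/3)·(11) + (1/3)·(23/2) + (1/3)·(5) = 55/6.

55/6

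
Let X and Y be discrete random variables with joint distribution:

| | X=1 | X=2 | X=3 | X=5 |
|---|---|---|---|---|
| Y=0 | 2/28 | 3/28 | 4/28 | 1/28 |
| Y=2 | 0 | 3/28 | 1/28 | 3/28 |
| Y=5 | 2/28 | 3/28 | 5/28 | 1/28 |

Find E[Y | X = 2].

P(X = 2) = 9/28.
Σ Y·P over the event = 0·(3/28) + 2·(3/28) + 5·(3/28) = 3/4.
E[Y | X = 2] = (3/4) / (9/28) = 7/3.

7/3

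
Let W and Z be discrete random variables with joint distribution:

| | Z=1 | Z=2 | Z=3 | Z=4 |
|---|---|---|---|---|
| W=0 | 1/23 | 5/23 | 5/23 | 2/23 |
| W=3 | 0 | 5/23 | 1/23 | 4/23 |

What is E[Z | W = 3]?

29/10

P(W = 3) = 10/23.
Summing Z·P(W=x,Z=y) over the conditioning event gives 29/23.
E[Z | W = 3] = (29/23) / (10/23) = 29/10.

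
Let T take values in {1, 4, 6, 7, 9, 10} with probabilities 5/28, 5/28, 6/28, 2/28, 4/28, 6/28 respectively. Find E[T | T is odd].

P(T is odd) = 11/28.
Σ over the event: 1·5/28 + 7·1/14 + 9·1/7 = 55/28.
E[T | T is odd] = (55/28) / (11/28) = 5.

5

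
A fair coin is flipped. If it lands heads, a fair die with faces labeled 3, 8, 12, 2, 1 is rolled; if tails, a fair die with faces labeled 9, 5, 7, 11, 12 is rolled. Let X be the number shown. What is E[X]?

E[X | heads] = (3+8+12+2+1)/5 = 26/5.
E[X | tails] = (9+5+7+11+12)/5 = 44/5.
E[X] = (1/2)·(26/5) + (1/2)·(44/5) = 7.

7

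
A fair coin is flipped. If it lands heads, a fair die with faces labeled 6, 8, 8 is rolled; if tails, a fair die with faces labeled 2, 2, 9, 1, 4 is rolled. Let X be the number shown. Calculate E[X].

82/15

E[X | heads] = (6+8+8)/3 = 22/3.
E[X | tails] = (2+2+9+1+4)/5 = 18/5.
By the law of total expectation,
E[X] = (1/2)·(22/3) + (1/2)·(18/5) = 82/15.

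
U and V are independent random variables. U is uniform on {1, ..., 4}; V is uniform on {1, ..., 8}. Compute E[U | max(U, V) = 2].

Outcomes with max(U, V) = 2: (1,2), (2,1), (2,2), each with probability 1/32.
E[U | max(U, V) = 2] = (1 + 2 + 2) / 3 = 5/3.

5/3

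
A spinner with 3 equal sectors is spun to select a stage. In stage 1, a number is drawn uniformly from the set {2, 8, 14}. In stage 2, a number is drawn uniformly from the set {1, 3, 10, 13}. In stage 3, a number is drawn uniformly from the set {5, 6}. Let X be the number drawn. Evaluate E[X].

27/4

E[X | stage 1] = (2+8+14)/3 = 8.
E[X | stage 2] = (1+3+10+13)/4 = 27/4.
E[X | stage 3] = (5+6)/2 = 11/2.
By the law of total expectation,
E[X] = (1/3)·(8) + (1/3)·(27/4) + (1/3)·(11/2) = 27/4.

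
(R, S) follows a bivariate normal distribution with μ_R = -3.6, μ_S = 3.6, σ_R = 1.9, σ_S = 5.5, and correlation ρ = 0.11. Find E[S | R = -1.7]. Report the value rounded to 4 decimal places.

The regression of S on R has slope ρ·σ_S/σ_R and passes through (μ_R, μ_S).
E[S | R=-1.7] = 3.6 + (0.11)·(5.5/1.9)·(-1.7 − (-3.6)) = 3.6 + (0.31842)·(1.9) = 4.2050.

4.2050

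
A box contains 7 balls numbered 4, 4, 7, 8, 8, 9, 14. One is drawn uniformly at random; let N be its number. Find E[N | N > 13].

14

P(N > 13) = 1/7.
Σ over the event: 14·1/7 = 2.
E[N | N > 13] = (2) / (1/7) = 14.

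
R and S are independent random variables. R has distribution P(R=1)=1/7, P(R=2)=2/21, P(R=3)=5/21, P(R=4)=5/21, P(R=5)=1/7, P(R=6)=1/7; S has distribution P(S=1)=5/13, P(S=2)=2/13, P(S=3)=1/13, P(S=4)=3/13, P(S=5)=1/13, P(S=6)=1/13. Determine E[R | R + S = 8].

130/31

P(R + S = 8) = 31/273.
Summing R·P(x,y) over outcomes with R + S = 8 gives 10/21.
E[R | R + S = 8] = (10/21) / (31/273) = 130/31.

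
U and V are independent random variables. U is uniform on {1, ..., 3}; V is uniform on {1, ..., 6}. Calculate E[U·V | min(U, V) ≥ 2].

10

Outcomes with min(U, V) ≥ 2: (2,2), (2,3), (2,4), (2,5), (2,6), (3,2), (3,3), (3,4), (3,5), (3,6), each with probability 1/18.
E[U·V | min(U, V) ≥ 2] = (4 + 6 + 8 + 10 + 12 + 6 + 9 + 12 + 15 + 18) / 10 = 10.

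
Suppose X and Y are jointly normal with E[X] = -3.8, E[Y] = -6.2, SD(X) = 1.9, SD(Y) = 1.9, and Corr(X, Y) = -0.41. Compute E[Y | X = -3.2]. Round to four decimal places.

The regression of Y on X has slope ρ·σ_Y/σ_X and passes through (μ_X, μ_Y).
E[Y | X=-3.2] = -6.2 + (-0.41)·(1.9/1.9)·(-3.2 − (-3.8)) = -6.2 + (-0.41)·(0.6) = -6.4460.

-6.4460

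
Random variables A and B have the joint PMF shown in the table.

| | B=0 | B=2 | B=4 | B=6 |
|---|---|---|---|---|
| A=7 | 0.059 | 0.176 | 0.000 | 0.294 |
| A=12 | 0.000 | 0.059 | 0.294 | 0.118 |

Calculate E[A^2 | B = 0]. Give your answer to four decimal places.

P(B = 0) = 0.059.
Σ A^2·P over the event = 49·(0.059) = 2.891.
E[A^2 | B = 0] = (2.891) / (0.059) = 49.0000.

49.0000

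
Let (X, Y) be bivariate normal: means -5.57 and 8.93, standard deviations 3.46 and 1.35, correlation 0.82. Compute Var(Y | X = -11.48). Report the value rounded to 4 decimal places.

Var(Y | X=x) = (1 − ρ²)·σ_Y².
Var(Y | X=-11.48) = (1.35)²·(1 − (0.82)²) = 1.8225·0.3276 = 0.5971.

0.5971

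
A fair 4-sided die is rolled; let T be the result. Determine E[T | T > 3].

Given T > 3, T is equally likely to be any of {4}.
E[T | T > 3] = (4) / 1 = 4.

4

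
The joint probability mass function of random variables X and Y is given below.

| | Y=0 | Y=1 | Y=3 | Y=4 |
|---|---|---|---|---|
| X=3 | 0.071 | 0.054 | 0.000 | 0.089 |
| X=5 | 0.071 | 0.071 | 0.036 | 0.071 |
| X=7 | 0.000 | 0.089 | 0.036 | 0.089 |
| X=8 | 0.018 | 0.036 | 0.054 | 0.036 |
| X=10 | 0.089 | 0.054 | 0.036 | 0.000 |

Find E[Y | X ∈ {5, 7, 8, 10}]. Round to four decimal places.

1.9338

P(X ∈ {5, 7, 8, 10}) = 0.786.
Summing Y·P(X=x,Y=y) over the conditioning event gives 1.520.
E[Y | X ∈ {5, 7, 8, 10}] = (1.520) / (0.786) = 1.9338.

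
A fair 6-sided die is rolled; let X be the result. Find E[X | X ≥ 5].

11/2

Given X ≥ 5, X is equally likely to be any of {5, 6}.
E[X | X ≥ 5] = (5 + 6) / 2 = 11/2.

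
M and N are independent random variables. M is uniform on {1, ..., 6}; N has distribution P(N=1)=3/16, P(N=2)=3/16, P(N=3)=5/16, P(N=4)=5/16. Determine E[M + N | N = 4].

P(N = 4) = 5/16.
Summing (M+N)·P(x,y) over outcomes with N = 4 gives 75/32.
E[M + N | N = 4] = (75/32) / (5/16) = 15/2.

15/2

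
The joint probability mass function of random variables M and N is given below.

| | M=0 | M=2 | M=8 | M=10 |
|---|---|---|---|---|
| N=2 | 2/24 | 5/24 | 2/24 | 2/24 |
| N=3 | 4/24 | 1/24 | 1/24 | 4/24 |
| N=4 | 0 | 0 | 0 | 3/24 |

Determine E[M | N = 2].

P(N = 2) = 11/24.
Summing M·P(M=x,N=y) over the conditioning event gives 23/12.
E[M | N = 2] = (23/12) / (11/24) = 46/11.

46/11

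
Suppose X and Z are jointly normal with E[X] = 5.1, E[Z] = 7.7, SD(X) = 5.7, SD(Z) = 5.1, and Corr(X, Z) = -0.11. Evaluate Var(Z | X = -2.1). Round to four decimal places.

25.6953

For a bivariate normal, Var(Z | X=x) = σ_Z²(1 − ρ²).
Var(Z | X=-2.1) = (5.1)²·(1 − (-0.11)²) = 26.01·0.9879 = 25.6953.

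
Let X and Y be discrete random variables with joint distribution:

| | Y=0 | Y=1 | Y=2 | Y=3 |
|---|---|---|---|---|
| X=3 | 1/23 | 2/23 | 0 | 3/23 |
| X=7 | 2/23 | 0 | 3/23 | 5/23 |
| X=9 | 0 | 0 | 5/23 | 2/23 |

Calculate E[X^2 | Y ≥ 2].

493/9

P(Y ≥ 2) = 18/23.
Σ X^2·P over the event = 9·(3/23) + 49·(3/23) + 49·(5/23) + 81·(5/23) + 81·(2/23) = 986/23.
E[X^2 | Y ≥ 2] = (986/23) / (18/23) = 493/9.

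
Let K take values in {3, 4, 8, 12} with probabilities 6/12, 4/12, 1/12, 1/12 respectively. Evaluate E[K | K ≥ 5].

P(K ≥ 5) = 1/6.
Σ over the event: 8·1/12 + 12·1/12 = 5/3.
E[K | K ≥ 5] = (5/3) / (1/6) = 10.

10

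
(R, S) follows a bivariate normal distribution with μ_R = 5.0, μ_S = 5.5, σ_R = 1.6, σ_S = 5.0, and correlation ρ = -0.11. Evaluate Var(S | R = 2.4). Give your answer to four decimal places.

For a bivariate normal, Var(S | R=x) = σ_S²(1 − ρ²).
Var(S | R=2.4) = (5.0)²·(1 − (-0.11)²) = 25·0.9879 = 24.6975.

24.6975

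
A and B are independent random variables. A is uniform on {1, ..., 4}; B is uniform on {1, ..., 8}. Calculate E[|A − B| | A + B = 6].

Outcomes with A + B = 6: (1,5), (2,4), (3,3), (4,2), each with probability 1/32.
E[|A − B| | A + B = 6] = (4 + 2 + 0 + 2) / 4 = 2.

2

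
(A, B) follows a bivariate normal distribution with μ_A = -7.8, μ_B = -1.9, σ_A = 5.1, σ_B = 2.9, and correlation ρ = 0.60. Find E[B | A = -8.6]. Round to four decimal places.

For a bivariate normal, E[B | A=x] = μ_B + ρ·(σ_B/σ_A)·(x − μ_A).
E[B | A=-8.6] = -1.9 + (0.60)·(2.9/5.1)·(-8.6 − (-7.8)) = -1.9 + (0.34118)·(-0.8) = -2.1729.

-2.1729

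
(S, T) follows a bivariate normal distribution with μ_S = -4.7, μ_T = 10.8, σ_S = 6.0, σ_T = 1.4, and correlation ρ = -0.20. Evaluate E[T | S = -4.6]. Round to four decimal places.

The regression of T on S has slope ρ·σ_T/σ_S and passes through (μ_S, μ_T).
E[T | S=-4.6] = 10.8 + (-0.20)·(1.4/6.0)·(-4.6 − (-4.7)) = 10.8 + (-0.046667)·(0.1) = 10.7953.

10.7953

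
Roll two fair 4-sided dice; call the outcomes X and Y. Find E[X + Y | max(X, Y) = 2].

10/3

Outcomes with max(X, Y) = 2: (1,2), (2,1), (2,2), each with probability 1/16.
E[X + Y | max(X, Y) = 2] = (3 + 3 + 4) / 3 = 10/3.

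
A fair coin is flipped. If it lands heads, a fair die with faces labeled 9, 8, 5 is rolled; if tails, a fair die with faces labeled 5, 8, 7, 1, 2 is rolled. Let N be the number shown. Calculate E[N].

E[N | heads] = (9+8+5)/3 = 22/3.
E[N | tails] = (5+8+7+1+2)/5 = 23/5.
E[N] = (1/2)·(22/3) + (1/2)·(23/5) = 179/30.

179/30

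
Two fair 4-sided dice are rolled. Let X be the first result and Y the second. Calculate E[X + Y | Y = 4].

Outcomes with Y = 4: (1,4), (2,4), (3,4), (4,4), each with probability 1/16.
E[X + Y | Y = 4] = (5 + 6 + 7 + 8) / 4 = 13/2.

13/2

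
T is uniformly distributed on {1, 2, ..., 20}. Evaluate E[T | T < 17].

P(T < 17) = 4/5.
E[T | T < 17] = (34/5) / (4/5) = 17/2.

17/2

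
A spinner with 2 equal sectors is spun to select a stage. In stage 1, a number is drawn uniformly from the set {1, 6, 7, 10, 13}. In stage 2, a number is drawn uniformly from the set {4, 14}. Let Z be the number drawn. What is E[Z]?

41/5

E[Z | stage 1] = (1+6+7+10+13)/5 = 37/5.
E[Z | stage 2] = (4+14)/2 = 9.
By the law of total expectation,
E[Z] = (1/2)·(37/5) + (1/2)·(9) = 41/5.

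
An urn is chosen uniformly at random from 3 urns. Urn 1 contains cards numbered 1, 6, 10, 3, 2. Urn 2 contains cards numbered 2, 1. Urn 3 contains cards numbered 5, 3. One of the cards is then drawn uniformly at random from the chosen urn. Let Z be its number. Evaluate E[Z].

E[Z | urn 1] = (1+6+10+3+2)/5 = 22/5.
E[Z | urn 2] = (2+1)/2 = 3/2.
E[Z | urn 3] = (5+3)/2 = 4.
By the law of total expectation,
E[Z] = (1/3)·(22/5) + (1/3)·(3/2) + (1/3)·(4) = 33/10.

33/10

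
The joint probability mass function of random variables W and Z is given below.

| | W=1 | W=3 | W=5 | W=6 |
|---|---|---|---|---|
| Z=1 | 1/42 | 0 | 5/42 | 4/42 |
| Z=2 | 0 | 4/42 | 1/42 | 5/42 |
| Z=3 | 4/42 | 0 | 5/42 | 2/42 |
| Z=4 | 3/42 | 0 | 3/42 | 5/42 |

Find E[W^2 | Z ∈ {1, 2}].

511/20

P(Z ∈ {1, 2}) = 10/21.
Σ W^2·P over the event = 1·(1/42) + 9·(4/42) + 25·(5/42) + 25·(1/42) + 36·(4/42) + 36·(5/42) = 73/6.
E[W^2 | Z ∈ {1, 2}] = (73/6) / (10/21) = 511/20.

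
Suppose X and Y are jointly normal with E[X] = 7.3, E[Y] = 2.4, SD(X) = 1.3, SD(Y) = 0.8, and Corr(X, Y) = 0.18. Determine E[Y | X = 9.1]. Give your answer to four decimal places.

2.5994

For a bivariate normal, E[Y | X=x] = μ_Y + ρ·(σ_Y/σ_X)·(x − μ_X).
E[Y | X=9.1] = 2.4 + (0.18)·(0.8/1.3)·(9.1 − (7.3)) = 2.4 + (0.11077)·(1.8) = 2.5994.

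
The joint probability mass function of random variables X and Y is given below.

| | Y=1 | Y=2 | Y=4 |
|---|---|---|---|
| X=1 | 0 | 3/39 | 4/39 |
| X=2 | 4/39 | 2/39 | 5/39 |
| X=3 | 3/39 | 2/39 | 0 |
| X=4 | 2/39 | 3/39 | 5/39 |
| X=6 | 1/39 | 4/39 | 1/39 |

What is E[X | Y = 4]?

8/3

P(Y = 4) = 5/13.
Σ X·P over the event = 1·(4/39) + 2·(5/39) + 4·(5/39) + 6·(1/39) = 40/39.
E[X | Y = 4] = (40/39) / (5/13) = 8/3.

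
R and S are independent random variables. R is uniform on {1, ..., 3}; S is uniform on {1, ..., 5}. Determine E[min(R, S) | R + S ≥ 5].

19/9

Outcomes with R + S ≥ 5: (1,4), (1,5), (2,3), (2,4), (2,5), (3,2), (3,3), (3,4), (3,5), each with probability 1/15.
E[min(R, S) | R + S ≥ 5] = (1 + 1 + 2 + 2 + 2 + 2 + 3 + 3 + 3) / 9 = 19/9.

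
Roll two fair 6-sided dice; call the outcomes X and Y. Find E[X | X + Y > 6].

P(X + Y > 6) = 7/12.
Summing X·P(x,y) over outcomes with X + Y > 6 gives 91/36.
E[X | X + Y > 6] = (91/36) / (7/12) = 13/3.

13/3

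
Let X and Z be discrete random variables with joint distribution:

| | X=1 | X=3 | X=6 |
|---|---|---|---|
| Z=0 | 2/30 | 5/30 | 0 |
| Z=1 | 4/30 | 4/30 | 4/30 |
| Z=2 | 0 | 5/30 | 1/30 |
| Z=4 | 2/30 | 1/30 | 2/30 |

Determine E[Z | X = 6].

2

P(X = 6) = 7/30.
Σ Z·P over the event = 1·(4/30) + 2·(1/30) + 4·(2/30) = 7/15.
E[Z | X = 6] = (7/15) / (7/30) = 2.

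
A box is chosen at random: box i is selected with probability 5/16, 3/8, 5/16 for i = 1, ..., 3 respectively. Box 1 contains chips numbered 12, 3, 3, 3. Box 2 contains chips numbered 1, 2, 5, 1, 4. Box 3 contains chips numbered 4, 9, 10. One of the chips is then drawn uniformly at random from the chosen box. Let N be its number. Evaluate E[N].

E[N | box 1] = (12+3+3+3)/4 = 21/4.
E[N | box 2] = (1+2+5+1+4)/5 = 13/5.
E[N | box 3] = (4+9+10)/3 = 23/3.
By the law of total expectation,
E[N] = (5/16)·(21/4) + (3/8)·(13/5) + (5/16)·(23/3) = 4811/960.

4811/960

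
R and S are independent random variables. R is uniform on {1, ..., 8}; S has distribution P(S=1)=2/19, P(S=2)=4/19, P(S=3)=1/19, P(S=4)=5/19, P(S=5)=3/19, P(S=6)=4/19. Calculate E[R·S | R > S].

1619/80

P(R > S) = 10/19.
Summing RS·P(x,y) over outcomes with R > S gives 1619/152.
E[R·S | R > S] = (1619/152) / (10/19) = 1619/80.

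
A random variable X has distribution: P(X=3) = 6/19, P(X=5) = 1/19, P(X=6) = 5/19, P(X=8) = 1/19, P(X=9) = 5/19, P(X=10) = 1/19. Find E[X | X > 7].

9

P(X > 7) = 7/19.
Σ over the event: 8·1/19 + 9·5/19 + 10·1/19 = 63/19.
E[X | X > 7] = (63/19) / (7/19) = 9.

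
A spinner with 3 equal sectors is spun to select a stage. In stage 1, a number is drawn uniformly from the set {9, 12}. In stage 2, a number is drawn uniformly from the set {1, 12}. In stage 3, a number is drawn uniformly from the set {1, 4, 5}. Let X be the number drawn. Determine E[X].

61/9

E[X | stage 1] = (9+12)/2 = 21/2.
E[X | stage 2] = (1+12)/2 = 13/2.
E[X | stage 3] = (1+4+5)/3 = 10/3.
By the law of total expectation,
E[X] = (1/3)·(21/2) + (1/3)·(13/2) + (1/3)·(10/3) = 61/9.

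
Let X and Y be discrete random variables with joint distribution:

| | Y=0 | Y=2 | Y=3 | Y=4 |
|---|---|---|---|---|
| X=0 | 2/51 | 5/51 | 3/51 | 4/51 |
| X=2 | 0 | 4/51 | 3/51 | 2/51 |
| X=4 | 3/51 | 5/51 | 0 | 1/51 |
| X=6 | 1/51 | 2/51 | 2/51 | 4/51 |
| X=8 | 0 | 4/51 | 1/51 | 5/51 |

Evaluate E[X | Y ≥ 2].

34/9

P(Y ≥ 2) = 15/17.
Summing X·P(X=x,Y=y) over the conditioning event gives 10/3.
E[X | Y ≥ 2] = (10/3) / (15/17) = 34/9.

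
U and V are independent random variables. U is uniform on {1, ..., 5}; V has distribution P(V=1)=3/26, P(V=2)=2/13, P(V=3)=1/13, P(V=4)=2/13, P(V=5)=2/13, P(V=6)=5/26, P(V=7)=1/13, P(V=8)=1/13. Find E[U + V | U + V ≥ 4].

P(U + V ≥ 4) = 12/13.
Summing (U+V)·P(x,y) over outcomes with U + V ≥ 4 gives 464/65.
E[U + V | U + V ≥ 4] = (464/65) / (12/13) = 116/15.

116/15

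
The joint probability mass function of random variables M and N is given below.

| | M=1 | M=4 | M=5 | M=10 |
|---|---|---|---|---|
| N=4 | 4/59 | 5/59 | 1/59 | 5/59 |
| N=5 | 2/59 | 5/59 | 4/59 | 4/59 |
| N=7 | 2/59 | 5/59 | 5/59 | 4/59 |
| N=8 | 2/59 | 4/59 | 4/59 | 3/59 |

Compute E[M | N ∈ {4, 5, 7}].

P(N ∈ {4, 5, 7}) = 46/59.
Summing M·P(M=x,N=y) over the conditioning event gives 248/59.
E[M | N ∈ {4, 5, 7}] = (248/59) / (46/59) = 124/23.

124/23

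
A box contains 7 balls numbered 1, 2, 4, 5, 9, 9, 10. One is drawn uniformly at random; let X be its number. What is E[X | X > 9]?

P(X > 9) = 1/7.
Σ over the event: 10·1/7 = 10/7.
E[X | X > 9] = (10/7) / (1/7) = 10.

10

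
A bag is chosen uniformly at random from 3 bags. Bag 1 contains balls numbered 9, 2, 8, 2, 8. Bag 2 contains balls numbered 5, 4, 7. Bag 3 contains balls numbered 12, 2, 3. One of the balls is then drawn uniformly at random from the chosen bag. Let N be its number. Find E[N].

28/5

E[N | bag 1] = (9+2+8+2+8)/5 = 29/5.
E[N | bag 2] = (5+4+7)/3 = 16/3.
E[N | bag 3] = (12+2+3)/3 = 17/3.
E[N] = (1/3)·(29/5) + (1/3)·(16/3) + (1/3)·(17/3) = 28/5.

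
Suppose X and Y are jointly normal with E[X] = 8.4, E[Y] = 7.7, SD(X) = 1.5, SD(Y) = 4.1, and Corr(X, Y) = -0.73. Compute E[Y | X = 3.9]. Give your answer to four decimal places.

16.6790

For a bivariate normal, E[Y | X=x] = μ_Y + ρ·(σ_Y/σ_X)·(x − μ_X).
E[Y | X=3.9] = 7.7 + (-0.73)·(4.1/1.5)·(3.9 − (8.4)) = 7.7 + (-1.99533)·(-4.5) = 16.6790.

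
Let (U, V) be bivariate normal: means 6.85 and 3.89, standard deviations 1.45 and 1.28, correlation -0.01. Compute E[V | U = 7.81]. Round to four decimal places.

3.8815

The regression of V on U has slope ρ·σ_V/σ_U and passes through (μ_U, μ_V).
E[V | U=7.81] = 3.89 + (-0.01)·(1.28/1.45)·(7.81 − (6.85)) = 3.89 + (-0.0088276)·(0.96) = 3.8815.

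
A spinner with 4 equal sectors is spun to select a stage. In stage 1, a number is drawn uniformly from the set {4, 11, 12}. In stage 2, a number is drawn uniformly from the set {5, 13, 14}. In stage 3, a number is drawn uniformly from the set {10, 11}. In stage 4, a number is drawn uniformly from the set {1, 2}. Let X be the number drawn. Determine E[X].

95/12

E[X | stage 1] = (4+11+12)/3 = 9.
E[X | stage 2] = (5+13+14)/3 = 32/3.
E[X | stage 3] = (10+11)/2 = 21/2.
E[X | stage 4] = (1+2)/2 = 3/2.
By the law of total expectation,
E[X] = (1/4)·(9) + (1/4)·(32/3) + (1/4)·(21/2) + (1/4)·(3/2) = 95/12.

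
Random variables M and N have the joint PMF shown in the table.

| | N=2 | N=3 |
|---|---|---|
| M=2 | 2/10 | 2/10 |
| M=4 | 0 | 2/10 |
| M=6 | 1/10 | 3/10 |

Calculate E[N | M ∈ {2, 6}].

21/8

P(M ∈ {2, 6}) = 4/5.
Σ N·P over the event = 2·(2/10) + 3·(2/10) + 2·(1/10) + 3·(3/10) = 21/10.
E[N | M ∈ {2, 6}] = (21/10) / (4/5) = 21/8.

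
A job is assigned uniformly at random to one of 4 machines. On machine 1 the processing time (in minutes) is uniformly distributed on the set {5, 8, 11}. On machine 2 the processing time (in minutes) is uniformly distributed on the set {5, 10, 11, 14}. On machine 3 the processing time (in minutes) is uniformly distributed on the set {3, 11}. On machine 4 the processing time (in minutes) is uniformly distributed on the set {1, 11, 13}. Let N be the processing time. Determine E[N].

E[N | machine 1] = (5+8+11)/3 = 8.
E[N | machine 2] = (5+10+11+14)/4 = 10.
E[N | machine 3] = (3+11)/2 = 7.
E[N | machine 4] = (1+11+13)/3 = 25/3.
By the law of total expectation,
E[N] = (1/4)·(8) + (1/4)·(10) + (1/4)·(7) + (1/4)·(25/3) = 25/3.

25/3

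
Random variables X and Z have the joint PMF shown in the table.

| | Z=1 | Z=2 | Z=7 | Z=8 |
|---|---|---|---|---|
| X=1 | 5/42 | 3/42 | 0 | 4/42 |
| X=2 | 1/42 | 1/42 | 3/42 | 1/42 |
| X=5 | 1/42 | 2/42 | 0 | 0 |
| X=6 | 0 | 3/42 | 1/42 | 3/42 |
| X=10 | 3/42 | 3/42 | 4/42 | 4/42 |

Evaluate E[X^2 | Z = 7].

56

P(Z = 7) = 4/21.
Σ X^2·P over the event = 4·(3/42) + 36·(1/42) + 100·(4/42) = 32/3.
E[X^2 | Z = 7] = (32/3) / (4/21) = 56.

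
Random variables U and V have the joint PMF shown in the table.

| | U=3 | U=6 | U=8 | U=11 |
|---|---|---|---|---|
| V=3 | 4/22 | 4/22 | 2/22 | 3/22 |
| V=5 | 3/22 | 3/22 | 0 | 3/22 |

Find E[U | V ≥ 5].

P(V ≥ 5) = 9/22.
Summing U·P(U=x,V=y) over the conditioning event gives 30/11.
E[U | V ≥ 5] = (30/11) / (9/22) = 20/3.

20/3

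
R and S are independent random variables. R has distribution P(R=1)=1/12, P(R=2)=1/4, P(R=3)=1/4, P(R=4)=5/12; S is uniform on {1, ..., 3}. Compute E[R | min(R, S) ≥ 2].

35/11

P(min(R, S) ≥ 2) = 11/18.
Summing R·P(x,y) over outcomes with min(R, S) ≥ 2 gives 35/18.
E[R | min(R, S) ≥ 2] = (35/18) / (11/18) = 35/11.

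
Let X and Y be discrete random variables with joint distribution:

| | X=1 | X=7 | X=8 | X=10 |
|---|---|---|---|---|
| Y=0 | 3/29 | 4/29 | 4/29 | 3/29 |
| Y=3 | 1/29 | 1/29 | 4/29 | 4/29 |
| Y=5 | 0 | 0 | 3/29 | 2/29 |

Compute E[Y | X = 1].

P(X = 1) = 4/29.
Summing Y·P(X=x,Y=y) over the conditioning event gives 3/29.
E[Y | X = 1] = (3/29) / (4/29) = 3/4.

3/4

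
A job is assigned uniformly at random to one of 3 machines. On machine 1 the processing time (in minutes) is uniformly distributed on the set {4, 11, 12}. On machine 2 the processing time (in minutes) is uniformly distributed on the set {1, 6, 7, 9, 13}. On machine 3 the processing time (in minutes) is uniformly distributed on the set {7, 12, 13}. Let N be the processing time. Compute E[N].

403/45

E[N | machine 1] = (4+11+12)/3 = 9.
E[N | machine 2] = (1+6+7+9+13)/5 = 36/5.
E[N | machine 3] = (7+12+13)/3 = 32/3.
By the law of total expectation,
E[N] = (1/3)·(9) + (1/3)·(36/5) + (1/3)·(32/3) = 403/45.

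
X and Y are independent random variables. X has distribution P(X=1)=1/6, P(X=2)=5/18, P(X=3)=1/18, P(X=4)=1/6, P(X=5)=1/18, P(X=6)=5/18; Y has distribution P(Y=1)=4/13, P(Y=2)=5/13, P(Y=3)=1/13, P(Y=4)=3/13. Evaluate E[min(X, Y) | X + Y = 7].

48/31

P(X + Y = 7) = 31/234.
Summing min(X,Y)·P(x,y) over outcomes with X + Y = 7 gives 8/39.
E[min(X, Y) | X + Y = 7] = (8/39) / (31/234) = 48/31.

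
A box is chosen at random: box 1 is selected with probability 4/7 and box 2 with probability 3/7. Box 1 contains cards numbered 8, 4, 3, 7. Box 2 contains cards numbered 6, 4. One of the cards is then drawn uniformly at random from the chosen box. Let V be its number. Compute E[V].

37/7

E[V | box 1] = (8+4+3+7)/4 = 11/2.
E[V | box 2] = (6+4)/2 = 5.
E[V] = (4/7)·(11/2) + (3/7)·(5) = 37/7.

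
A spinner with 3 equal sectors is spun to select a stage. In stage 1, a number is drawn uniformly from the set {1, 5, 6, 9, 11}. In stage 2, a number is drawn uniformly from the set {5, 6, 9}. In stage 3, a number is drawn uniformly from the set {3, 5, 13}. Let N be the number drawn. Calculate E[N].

301/45

E[N | stage 1] = (1+5+6+9+11)/5 = 32/5.
E[N | stage 2] = (5+6+9)/3 = 20/3.
E[N | stage 3] = (3+5+13)/3 = 7.
E[N] = (1/3)·(32/5) + (1/3)·(20/3) + (1/3)·(7) = 301/45.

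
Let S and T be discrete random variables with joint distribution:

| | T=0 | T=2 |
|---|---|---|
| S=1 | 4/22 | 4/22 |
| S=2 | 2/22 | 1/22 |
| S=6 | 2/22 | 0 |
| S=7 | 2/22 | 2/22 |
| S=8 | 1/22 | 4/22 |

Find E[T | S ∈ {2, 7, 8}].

7/6

P(S ∈ {2, 7, 8}) = 6/11.
Σ T·P over the event = 0·(2/22) + 2·(1/22) + 0·(2/22) + 2·(2/22) + 0·(1/22) + 2·(4/22) = 7/11.
E[T | S ∈ {2, 7, 8}] = (7/11) / (6/11) = 7/6.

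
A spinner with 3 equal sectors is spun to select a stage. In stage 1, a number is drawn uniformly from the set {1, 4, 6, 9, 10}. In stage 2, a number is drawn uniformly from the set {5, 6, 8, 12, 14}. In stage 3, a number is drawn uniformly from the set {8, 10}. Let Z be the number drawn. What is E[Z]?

E[Z | stage 1] = (1+4+6+9+10)/5 = 6.
E[Z | stage 2] = (5+6+8+12+14)/5 = 9.
E[Z | stage 3] = (8+10)/2 = 9.
By the law of total expectation,
E[Z] = (1/3)·(6) + (1/3)·(9) + (1/3)·(9) = 8.

8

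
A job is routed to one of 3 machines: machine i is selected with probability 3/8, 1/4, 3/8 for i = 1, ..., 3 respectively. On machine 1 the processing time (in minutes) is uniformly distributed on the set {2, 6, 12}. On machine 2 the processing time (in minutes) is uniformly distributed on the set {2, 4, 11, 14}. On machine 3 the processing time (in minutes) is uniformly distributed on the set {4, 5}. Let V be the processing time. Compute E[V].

E[V | machine 1] = (2+6+12)/3 = 20/3.
E[V | machine 2] = (2+4+11+14)/4 = 31/4.
E[V | machine 3] = (4+5)/2 = 9/2.
E[V] = (3/8)·(20/3) + (1/4)·(31/4) + (3/8)·(9/2) = 49/8.

49/8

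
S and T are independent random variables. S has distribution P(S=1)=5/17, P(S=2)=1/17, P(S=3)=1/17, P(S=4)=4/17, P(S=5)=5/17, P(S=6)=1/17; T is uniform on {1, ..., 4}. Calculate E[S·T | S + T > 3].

553/57

P(S + T > 3) = 57/68.
Summing ST·P(x,y) over outcomes with S + T > 3 gives 553/68.
E[S·T | S + T > 3] = (553/68) / (57/68) = 553/57.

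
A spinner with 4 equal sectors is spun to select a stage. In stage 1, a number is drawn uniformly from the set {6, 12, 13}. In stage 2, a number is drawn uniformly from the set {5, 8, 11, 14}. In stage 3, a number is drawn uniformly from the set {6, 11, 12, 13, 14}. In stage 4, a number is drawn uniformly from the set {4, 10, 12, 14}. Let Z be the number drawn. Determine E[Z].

E[Z | stage 1] = (6+12+13)/3 = 31/3.
E[Z | stage 2] = (5+8+11+14)/4 = 19/2.
E[Z | stage 3] = (6+11+12+13+14)/5 = 56/5.
E[Z | stage 4] = (4+10+12+14)/4 = 10.
By the law of total expectation,
E[Z] = (1/4)·(31/3) + (1/4)·(19/2) + (1/4)·(56/5) + (1/4)·(10) = 1231/120.

1231/120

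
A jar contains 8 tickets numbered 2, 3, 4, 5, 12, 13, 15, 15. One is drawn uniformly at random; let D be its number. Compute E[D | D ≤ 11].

7/2

P(D ≤ 11) = 1/2.
Σ over the event: 2·1/8 + 3·1/8 + 4·1/8 + 5·1/8 = 7/4.
E[D | D ≤ 11] = (7/4) / (1/2) = 7/2.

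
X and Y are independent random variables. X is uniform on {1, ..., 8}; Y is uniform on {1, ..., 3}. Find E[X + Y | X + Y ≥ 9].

29/3

Outcomes with X + Y ≥ 9: (6,3), (7,2), (7,3), (8,1), (8,2), (8,3), each with probability 1/24.
E[X + Y | X + Y ≥ 9] = (9 + 9 + 10 + 9 + 10 + 11) / 6 = 29/3.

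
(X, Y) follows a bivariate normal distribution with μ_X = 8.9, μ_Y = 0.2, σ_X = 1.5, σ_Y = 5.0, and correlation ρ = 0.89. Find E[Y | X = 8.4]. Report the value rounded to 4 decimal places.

-1.2833

For a bivariate normal, E[Y | X=x] = μ_Y + ρ·(σ_Y/σ_X)·(x − μ_X).
E[Y | X=8.4] = 0.2 + (0.89)·(5.0/1.5)·(8.4 − (8.9)) = 0.2 + (2.96667)·(-0.5) = -1.2833.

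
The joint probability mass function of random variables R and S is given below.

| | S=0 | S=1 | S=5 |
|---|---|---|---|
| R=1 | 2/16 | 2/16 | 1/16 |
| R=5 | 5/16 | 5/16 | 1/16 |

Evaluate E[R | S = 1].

P(S = 1) = 7/16.
Σ R·P over the event = 1·(2/16) + 5·(5/16) = 27/16.
E[R | S = 1] = (27/16) / (7/16) = 27/7.

27/7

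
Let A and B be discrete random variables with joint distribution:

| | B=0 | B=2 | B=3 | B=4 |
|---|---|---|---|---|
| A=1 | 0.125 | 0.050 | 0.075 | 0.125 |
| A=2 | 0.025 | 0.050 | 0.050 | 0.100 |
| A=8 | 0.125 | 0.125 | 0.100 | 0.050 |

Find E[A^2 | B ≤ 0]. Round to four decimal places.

P(B ≤ 0) = 0.275.
Σ A^2·P over the event = 1·(0.125) + 4·(0.025) + 64·(0.125) = 8.225.
E[A^2 | B ≤ 0] = (8.225) / (0.275) = 29.9091.

29.9091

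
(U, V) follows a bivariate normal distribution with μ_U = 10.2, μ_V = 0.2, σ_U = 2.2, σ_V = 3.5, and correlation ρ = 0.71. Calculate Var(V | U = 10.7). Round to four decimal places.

The conditional variance in a bivariate normal is σ_V²(1 − ρ²), independent of x.
Var(V | U=10.7) = (3.5)²·(1 − (0.71)²) = 12.25·0.4959 = 6.0748.

6.0748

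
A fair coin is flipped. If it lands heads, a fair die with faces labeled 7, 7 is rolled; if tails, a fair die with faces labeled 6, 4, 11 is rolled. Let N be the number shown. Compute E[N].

7

E[N | heads] = (7+7)/2 = 7.
E[N | tails] = (6+4+11)/3 = 7.
E[N] = (1/2)·(7) + (1/2)·(7) = 7.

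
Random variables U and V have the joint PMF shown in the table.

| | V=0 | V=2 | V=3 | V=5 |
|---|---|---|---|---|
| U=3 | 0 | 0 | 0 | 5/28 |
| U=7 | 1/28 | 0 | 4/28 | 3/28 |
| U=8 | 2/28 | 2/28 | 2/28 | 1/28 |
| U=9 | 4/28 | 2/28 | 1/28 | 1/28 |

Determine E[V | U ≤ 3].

5

P(U ≤ 3) = 5/28.
Summing V·P(U=x,V=y) over the conditioning event gives 25/28.
E[V | U ≤ 3] = (25/28) / (5/28) = 5.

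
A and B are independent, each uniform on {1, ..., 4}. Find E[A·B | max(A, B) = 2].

Outcomes with max(A, B) = 2: (1,2), (2,1), (2,2), each with probability 1/16.
E[A·B | max(A, B) = 2] = (2 + 2 + 4) / 3 = 8/3.

8/3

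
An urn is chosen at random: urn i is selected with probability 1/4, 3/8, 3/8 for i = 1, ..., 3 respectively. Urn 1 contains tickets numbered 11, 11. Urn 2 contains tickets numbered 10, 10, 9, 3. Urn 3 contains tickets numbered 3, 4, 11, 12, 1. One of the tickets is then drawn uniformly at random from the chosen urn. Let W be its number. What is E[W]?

323/40

E[W | urn 1] = (11+11)/2 = 11.
E[W | urn 2] = (10+10+9+3)/4 = 8.
E[W | urn 3] = (3+4+11+12+1)/5 = 31/5.
E[W] = (1/4)·(11) + (3/8)·(8) + (3/8)·(31/5) = 323/40.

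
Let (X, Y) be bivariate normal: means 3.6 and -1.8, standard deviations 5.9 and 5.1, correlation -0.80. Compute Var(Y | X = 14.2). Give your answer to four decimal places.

Var(Y | X=x) = (1 − ρ²)·σ_Y².
Var(Y | X=14.2) = (5.1)²·(1 − (-0.80)²) = 26.01·0.36 = 9.3636.

9.3636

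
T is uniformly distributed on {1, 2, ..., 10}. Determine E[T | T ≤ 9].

5

Given T ≤ 9, T is equally likely to be any of {1, 2, 3, 4, 5, 6, 7, 8, 9}.
E[T | T ≤ 9] = (1 + 2 + 3 + 4 + 5 + 6 + 7 + 8 + 9) / 9 = 5.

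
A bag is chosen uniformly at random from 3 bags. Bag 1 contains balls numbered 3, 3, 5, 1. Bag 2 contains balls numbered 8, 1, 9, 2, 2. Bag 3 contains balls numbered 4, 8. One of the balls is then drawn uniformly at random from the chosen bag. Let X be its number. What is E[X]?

67/15

E[X | bag 1] = (3+3+5+1)/4 = 3.
E[X | bag 2] = (8+1+9+2+2)/5 = 22/5.
E[X | bag 3] = (4+8)/2 = 6.
E[X] = (1/3)·(3) + (1/3)·(22/5) + (1/3)·(6) = 67/15.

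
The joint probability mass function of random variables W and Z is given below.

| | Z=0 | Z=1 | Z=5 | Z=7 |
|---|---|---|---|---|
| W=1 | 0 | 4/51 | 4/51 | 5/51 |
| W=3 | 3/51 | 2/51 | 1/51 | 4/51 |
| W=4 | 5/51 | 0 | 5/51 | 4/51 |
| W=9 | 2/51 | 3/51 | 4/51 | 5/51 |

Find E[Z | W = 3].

P(W = 3) = 10/51.
Σ Z·P over the event = 0·(3/51) + 1·(2/51) + 5·(1/51) + 7·(4/51) = 35/51.
E[Z | W = 3] = (35/51) / (10/51) = 7/2.

7/2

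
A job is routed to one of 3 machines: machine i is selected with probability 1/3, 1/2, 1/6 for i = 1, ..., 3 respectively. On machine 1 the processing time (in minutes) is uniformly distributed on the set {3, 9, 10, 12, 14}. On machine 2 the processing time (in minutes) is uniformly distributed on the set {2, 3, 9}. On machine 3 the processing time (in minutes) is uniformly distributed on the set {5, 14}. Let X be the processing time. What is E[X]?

E[X | machine 1] = (3+9+10+12+14)/5 = 48/5.
E[X | machine 2] = (2+3+9)/3 = 14/3.
E[X | machine 3] = (5+14)/2 = 19/2.
E[X] = (1/3)·(48/5) + (1/2)·(14/3) + (1/6)·(19/2) = 427/60.

427/60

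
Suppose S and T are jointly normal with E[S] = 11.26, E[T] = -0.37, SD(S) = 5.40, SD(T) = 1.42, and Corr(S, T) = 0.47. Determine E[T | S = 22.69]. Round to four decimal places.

For a bivariate normal, E[T | S=x] = μ_T + ρ·(σ_T/σ_S)·(x − μ_S).
E[T | S=22.69] = -0.37 + (0.47)·(1.42/5.40)·(22.69 − (11.26)) = -0.37 + (0.123593)·(11.43) = 1.0427.

1.0427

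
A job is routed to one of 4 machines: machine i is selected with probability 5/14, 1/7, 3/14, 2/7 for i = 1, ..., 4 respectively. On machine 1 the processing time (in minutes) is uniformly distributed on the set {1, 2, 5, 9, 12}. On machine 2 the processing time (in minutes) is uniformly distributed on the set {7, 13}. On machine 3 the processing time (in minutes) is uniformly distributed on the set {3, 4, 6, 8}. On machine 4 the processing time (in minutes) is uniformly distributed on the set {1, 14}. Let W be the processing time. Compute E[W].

379/56

E[W | machine 1] = (1+2+5+9+12)/5 = 29/5.
E[W | machine 2] = (7+13)/2 = 10.
E[W | machine 3] = (3+4+6+8)/4 = 21/4.
E[W | machine 4] = (1+14)/2 = 15/2.
E[W] = (5/14)·(29/5) + (1/7)·(10) + (3/14)·(21/4) + (2/7)·(15/2) = 379/56.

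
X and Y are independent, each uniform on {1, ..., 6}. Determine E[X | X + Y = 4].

2

Outcomes with X + Y = 4: (1,3), (2,2), (3,1), each with probability 1/36.
E[X | X + Y = 4] = (1 + 2 + 3) / 3 = 2.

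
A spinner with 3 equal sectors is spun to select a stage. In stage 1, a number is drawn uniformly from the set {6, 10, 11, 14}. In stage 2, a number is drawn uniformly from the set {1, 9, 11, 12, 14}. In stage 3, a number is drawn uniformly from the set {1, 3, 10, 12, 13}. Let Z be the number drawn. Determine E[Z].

183/20

E[Z | stage 1] = (6+10+11+14)/4 = 41/4.
E[Z | stage 2] = (1+9+11+12+14)/5 = 47/5.
E[Z | stage 3] = (1+3+10+12+13)/5 = 39/5.
E[Z] = (1/3)·(41/4) + (1/3)·(47/5) + (1/3)·(39/5) = 183/20.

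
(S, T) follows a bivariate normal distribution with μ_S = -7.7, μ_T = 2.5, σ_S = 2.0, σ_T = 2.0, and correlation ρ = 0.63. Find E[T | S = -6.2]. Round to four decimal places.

E[T | S=x] = μ_T + ρ(σ_T/σ_S)(x − μ_S) for jointly normal variables.
E[T | S=-6.2] = 2.5 + (0.63)·(2.0/2.0)·(-6.2 − (-7.7)) = 2.5 + (0.63)·(1.5) = 3.4450.

3.4450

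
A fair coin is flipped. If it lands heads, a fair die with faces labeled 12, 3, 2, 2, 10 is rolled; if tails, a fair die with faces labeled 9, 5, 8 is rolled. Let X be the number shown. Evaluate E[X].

197/30

E[X | heads] = (12+3+2+2+10)/5 = 29/5.
E[X | tails] = (9+5+8)/3 = 22/3.
By the law of total expectation,
E[X] = (1/2)·(29/5) + (1/2)·(22/3) = 197/30.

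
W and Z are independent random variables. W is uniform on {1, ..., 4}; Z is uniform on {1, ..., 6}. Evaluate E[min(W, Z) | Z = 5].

P(Z = 5) = 1/6.
Summing min(W,Z)·P(x,y) over outcomes with Z = 5 gives 5/12.
E[min(W, Z) | Z = 5] = (5/12) / (1/6) = 5/2.

5/2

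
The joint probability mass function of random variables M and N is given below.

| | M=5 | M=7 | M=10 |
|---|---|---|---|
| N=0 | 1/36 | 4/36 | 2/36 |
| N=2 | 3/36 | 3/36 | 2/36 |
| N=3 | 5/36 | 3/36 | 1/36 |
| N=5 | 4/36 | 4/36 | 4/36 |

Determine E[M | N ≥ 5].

22/3

P(N ≥ 5) = 1/3.
Σ M·P over the event = 5·(4/36) + 7·(4/36) + 10·(4/36) = 22/9.
E[M | N ≥ 5] = (22/9) / (1/3) = 22/3.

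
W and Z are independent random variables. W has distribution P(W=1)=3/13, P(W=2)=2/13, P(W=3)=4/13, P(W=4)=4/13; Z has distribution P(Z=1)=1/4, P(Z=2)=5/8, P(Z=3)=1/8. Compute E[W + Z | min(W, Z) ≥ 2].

161/30

P(min(W, Z) ≥ 2) = 15/26.
Summing (W+Z)·P(x,y) over outcomes with min(W, Z) ≥ 2 gives 161/52.
E[W + Z | min(W, Z) ≥ 2] = (161/52) / (15/26) = 161/30.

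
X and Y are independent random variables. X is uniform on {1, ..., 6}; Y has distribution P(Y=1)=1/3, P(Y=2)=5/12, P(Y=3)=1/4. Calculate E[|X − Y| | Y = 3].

3/2

P(Y = 3) = 1/4.
Summing |X−Y|·P(x,y) over outcomes with Y = 3 gives 3/8.
E[|X − Y| | Y = 3] = (3/8) / (1/4) = 3/2.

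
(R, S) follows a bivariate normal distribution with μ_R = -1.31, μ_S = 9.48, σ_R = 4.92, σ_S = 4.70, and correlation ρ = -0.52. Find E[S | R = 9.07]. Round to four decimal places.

The regression of S on R has slope ρ·σ_S/σ_R and passes through (μ_R, μ_S).
E[S | R=9.07] = 9.48 + (-0.52)·(4.70/4.92)·(9.07 − (-1.31)) = 9.48 + (-0.496748)·(10.38) = 4.3238.

4.3238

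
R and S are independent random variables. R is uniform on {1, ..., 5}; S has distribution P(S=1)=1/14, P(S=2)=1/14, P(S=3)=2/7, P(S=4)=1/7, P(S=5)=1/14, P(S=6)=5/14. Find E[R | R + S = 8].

41/12

P(R + S = 8) = 6/35.
Summing R·P(x,y) over outcomes with R + S = 8 gives 41/70.
E[R | R + S = 8] = (41/70) / (6/35) = 41/12.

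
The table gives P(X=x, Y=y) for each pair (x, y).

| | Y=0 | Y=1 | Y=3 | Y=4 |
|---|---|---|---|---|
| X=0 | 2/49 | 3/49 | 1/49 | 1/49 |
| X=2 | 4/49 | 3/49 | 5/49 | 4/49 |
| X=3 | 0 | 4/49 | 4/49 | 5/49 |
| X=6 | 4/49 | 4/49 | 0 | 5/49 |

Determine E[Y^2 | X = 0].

4

P(X = 0) = 1/7.
Σ Y^2·P over the event = 0·(2/49) + 1·(3/49) + 9·(1/49) + 16·(1/49) = 4/7.
E[Y^2 | X = 0] = (4/7) / (1/7) = 4.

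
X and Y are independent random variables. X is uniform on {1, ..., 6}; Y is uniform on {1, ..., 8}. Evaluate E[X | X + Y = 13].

11/2

P(X + Y = 13) = 1/24.
Summing X·P(x,y) over outcomes with X + Y = 13 gives 11/48.
E[X | X + Y = 13] = (11/48) / (1/24) = 11/2.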